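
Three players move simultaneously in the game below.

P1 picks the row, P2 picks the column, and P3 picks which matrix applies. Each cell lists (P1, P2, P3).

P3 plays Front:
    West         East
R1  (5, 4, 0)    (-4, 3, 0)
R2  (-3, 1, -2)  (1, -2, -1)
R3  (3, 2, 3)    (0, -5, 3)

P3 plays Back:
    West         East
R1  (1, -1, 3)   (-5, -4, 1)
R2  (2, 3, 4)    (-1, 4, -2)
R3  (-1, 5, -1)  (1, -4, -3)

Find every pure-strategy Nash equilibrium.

There is no pure-strategy Nash equilibrium.

P1 against (West, Front): payoffs 5, -3, 3 → best response R1.
P1 against (West, Back): payoffs 1, 2, -1 → best response R2.
P1 against (East, Front): payoffs -4, 1, 0 → best response R2.
P1 against (East, Back): payoffs -5, -1, 1 → best response R3.
P2 against (R1, Front): payoffs 4, 3 → best response West.
P2 against (R1, Back): payoffs -1, -4 → best response West.
P2 against (R2, Front): payoffs 1, -2 → best response West.
P2 against (R2, Back): payoffs 3, 4 → best response East.
P2 against (R3, Front): payoffs 2, -5 → best response West.
P2 against (R3, Back): payoffs 5, -4 → best response West.
P3 against (R1, West): payoffs 0, 3 → best response Back.
P3 against (R1, East): payoffs 0, 1 → best response Back.
P3 against (R2, West): payoffs -2, 4 → best response Back.
P3 against (R2, East): payoffs -1, -2 → best response Front.
P3 against (R3, West): payoffs 3, -1 → best response Front.
P3 against (R3, East): payoffs 3, -3 → best response Front.
No profile is a mutual best response for all players.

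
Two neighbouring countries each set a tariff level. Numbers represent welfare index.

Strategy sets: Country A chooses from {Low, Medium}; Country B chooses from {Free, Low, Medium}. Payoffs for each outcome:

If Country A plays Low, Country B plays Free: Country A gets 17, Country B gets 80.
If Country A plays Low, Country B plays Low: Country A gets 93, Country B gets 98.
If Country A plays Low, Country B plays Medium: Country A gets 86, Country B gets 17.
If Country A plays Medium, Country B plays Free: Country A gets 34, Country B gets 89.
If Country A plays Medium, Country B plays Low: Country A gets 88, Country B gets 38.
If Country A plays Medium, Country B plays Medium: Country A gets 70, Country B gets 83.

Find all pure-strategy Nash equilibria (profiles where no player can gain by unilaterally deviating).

Country A against Free: payoffs 17, 34 → best response Medium.
Country A against Low: payoffs 93, 88 → best response Low.
Country A against Medium: payoffs 86, 70 → best response Low.
Country B against Low: payoffs 80, 98, 17 → best response Low.
Country B against Medium: payoffs 89, 38, 83 → best response Free.
Mutual best responses: (Low, Low); (Medium, Free).

Pure-strategy Nash equilibria: (Low, Low) and (Medium, Free)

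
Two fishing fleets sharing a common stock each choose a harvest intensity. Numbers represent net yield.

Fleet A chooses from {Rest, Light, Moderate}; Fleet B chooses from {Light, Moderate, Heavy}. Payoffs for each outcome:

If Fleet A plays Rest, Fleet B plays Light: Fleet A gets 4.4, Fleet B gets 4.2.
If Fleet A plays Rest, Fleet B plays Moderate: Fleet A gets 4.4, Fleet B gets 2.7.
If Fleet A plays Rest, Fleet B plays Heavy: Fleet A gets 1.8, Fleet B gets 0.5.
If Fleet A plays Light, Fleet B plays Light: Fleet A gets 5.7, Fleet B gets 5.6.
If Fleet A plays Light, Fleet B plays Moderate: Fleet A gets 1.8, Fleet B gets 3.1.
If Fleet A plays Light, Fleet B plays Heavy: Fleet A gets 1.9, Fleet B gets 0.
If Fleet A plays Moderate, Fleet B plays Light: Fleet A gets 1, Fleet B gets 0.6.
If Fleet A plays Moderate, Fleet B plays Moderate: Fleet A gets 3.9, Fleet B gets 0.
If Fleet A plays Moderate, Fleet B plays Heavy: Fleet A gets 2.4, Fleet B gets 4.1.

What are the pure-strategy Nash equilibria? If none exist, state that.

(Light, Light), (Moderate, Heavy)

Fleet A against Light: payoffs 4.4, 5.7, 1 → best response Light.
Fleet A against Moderate: payoffs 4.4, 1.8, 3.9 → best response Rest.
Fleet A against Heavy: payoffs 1.8, 1.9, 2.4 → best response Moderate.
Fleet B against Rest: payoffs 4.2, 2.7, 0.5 → best response Light.
Fleet B against Light: payoffs 5.6, 3.1, 0 → best response Light.
Fleet B against Moderate: payoffs 0.6, 0, 4.1 → best response Heavy.
Mutual best responses: (Light, Light); (Moderate, Heavy).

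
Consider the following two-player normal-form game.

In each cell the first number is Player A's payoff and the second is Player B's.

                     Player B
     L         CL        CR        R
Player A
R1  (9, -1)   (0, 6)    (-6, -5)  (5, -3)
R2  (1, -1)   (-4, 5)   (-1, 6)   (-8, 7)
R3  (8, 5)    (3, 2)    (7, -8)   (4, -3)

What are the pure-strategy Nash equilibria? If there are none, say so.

There is no pure-strategy Nash equilibrium.

For each player, find the best response to each opponent profile; mutual best responses are the pure NE.
Player A against L: payoffs 9, 1, 8 → best response R1.
Player A against CL: payoffs 0, -4, 3 → best response R3.
Player A against CR: payoffs -6, -1, 7 → best response R3.
Player A against R: payoffs 5, -8, 4 → best response R1.
Player B against R1: payoffs -1, 6, -5, -3 → best response CL.
Player B against R2: payoffs -1, 5, 6, 7 → best response R.
Player B against R3: payoffs 5, 2, -8, -3 → best response L.
No profile is a mutual best response for all players.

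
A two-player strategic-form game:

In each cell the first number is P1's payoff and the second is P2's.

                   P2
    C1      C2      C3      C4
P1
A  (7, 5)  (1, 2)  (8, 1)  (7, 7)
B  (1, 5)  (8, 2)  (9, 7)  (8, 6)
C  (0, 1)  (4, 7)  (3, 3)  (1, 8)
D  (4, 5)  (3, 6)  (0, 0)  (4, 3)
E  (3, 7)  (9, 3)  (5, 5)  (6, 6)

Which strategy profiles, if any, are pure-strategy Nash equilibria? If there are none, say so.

P1 against C1: payoffs 7, 1, 0, 4, 3 → best response A.
P1 against C2: payoffs 1, 8, 4, 3, 9 → best response E.
P1 against C3: payoffs 8, 9, 3, 0, 5 → best response B.
P1 against C4: payoffs 7, 8, 1, 4, 6 → best response B.
P2 against A: payoffs 5, 2, 1, 7 → best response C4.
P2 against B: payoffs 5, 2, 7, 6 → best response C3.
P2 against C: payoffs 1, 7, 3, 8 → best response C4.
P2 against D: payoffs 5, 6, 0, 3 → best response C2.
P2 against E: payoffs 7, 3, 5, 6 → best response C1.
Mutual best responses: (B, C3).

Pure NE: (B, C3)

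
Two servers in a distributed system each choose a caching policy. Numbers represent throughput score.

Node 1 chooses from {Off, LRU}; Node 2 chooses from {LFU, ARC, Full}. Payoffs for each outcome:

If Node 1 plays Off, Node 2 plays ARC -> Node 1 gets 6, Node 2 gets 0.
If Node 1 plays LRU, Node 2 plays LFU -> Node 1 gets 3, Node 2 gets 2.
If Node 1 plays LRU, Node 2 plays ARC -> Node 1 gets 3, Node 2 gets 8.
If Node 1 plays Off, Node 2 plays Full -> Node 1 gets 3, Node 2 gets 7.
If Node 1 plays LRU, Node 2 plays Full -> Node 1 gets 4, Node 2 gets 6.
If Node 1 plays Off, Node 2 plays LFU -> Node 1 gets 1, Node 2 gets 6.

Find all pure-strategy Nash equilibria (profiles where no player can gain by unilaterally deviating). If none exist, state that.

Node 1 against LFU: payoffs 1, 3 → best response LRU.
Node 1 against ARC: payoffs 6, 3 → best response Off.
Node 1 against Full: payoffs 3, 4 → best response LRU.
Node 2 against Off: payoffs 6, 0, 7 → best response Full.
Node 2 against LRU: payoffs 2, 8, 6 → best response ARC.
No profile is a mutual best response for all players.

This game has no pure Nash equilibrium.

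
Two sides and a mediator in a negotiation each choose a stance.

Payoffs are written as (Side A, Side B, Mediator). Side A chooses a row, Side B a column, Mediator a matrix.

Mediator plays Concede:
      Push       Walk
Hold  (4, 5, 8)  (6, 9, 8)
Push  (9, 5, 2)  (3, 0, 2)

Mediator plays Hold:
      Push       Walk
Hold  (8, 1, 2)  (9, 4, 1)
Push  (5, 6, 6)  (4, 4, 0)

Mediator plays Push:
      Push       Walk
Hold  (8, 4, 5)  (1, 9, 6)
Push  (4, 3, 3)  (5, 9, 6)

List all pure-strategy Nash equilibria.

The pure Nash equilibria are (Hold, Walk, Concede), (Push, Walk, Push).

Side A against (Push, Concede): payoffs 4, 9 → best response Push.
Side A against (Push, Hold): payoffs 8, 5 → best response Hold.
Side A against (Push, Push): payoffs 8, 4 → best response Hold.
Side A against (Walk, Concede): payoffs 6, 3 → best response Hold.
Side A against (Walk, Hold): payoffs 9, 4 → best response Hold.
Side A against (Walk, Push): payoffs 1, 5 → best response Push.
Side B against (Hold, Concede): payoffs 5, 9 → best response Walk.
Side B against (Hold, Hold): payoffs 1, 4 → best response Walk.
Side B against (Hold, Push): payoffs 4, 9 → best response Walk.
Side B against (Push, Concede): payoffs 5, 0 → best response Push.
Side B against (Push, Hold): payoffs 6, 4 → best response Push.
Side B against (Push, Push): payoffs 3, 9 → best response Walk.
Mediator against (Hold, Push): payoffs 8, 2, 5 → best response Concede.
Mediator against (Hold, Walk): payoffs 8, 1, 6 → best response Concede.
Mediator against (Push, Push): payoffs 2, 6, 3 → best response Hold.
Mediator against (Push, Walk): payoffs 2, 0, 6 → best response Push.
Mutual best responses: (Hold, Walk, Concede); (Push, Walk, Push).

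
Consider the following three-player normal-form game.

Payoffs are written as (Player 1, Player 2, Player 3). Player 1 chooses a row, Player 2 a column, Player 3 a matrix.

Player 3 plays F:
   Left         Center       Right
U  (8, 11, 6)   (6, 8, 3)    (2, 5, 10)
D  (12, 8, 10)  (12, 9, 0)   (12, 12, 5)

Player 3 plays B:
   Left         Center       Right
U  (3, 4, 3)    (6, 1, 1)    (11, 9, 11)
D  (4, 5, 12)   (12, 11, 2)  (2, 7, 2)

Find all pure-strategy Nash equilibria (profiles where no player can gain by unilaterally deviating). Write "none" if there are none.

The pure Nash equilibria are (U, Right, B); (D, Center, B); (D, Right, F).

(U, Left, F): Player 1 can switch to D (8 → 12). Not NE.
(U, Left, B): Player 1 can switch to D (3 → 4). Not NE.
(U, Center, F): Player 1 can switch to D (6 → 12). Not NE.
(U, Center, B): Player 1 can switch to D (6 → 12). Not NE.
(U, Right, F): Player 1 can switch to D (2 → 12). Not NE.
(U, Right, B): Player 1 gets 11, best alternative 2; Player 2 gets 9, best alternative 4; Player 3 gets 11, best alternative 10. No profitable deviation — NE.
(D, Left, F): Player 2 can switch to Center (8 → 9). Not NE.
(D, Left, B): Player 2 can switch to Center (5 → 11). Not NE.
(D, Center, F): Player 2 can switch to Right (9 → 12). Not NE.
(D, Center, B): Player 1 gets 12, best alternative 6; Player 2 gets 11, best alternative 7; Player 3 gets 2, best alternative 0. No profitable deviation — NE.
(D, Right, F): Player 1 gets 12, best alternative 2; Player 2 gets 12, best alternative 9; Player 3 gets 5, best alternative 2. No profitable deviation — NE.
(D, Right, B): Player 1 can switch to U (2 → 11). Not NE.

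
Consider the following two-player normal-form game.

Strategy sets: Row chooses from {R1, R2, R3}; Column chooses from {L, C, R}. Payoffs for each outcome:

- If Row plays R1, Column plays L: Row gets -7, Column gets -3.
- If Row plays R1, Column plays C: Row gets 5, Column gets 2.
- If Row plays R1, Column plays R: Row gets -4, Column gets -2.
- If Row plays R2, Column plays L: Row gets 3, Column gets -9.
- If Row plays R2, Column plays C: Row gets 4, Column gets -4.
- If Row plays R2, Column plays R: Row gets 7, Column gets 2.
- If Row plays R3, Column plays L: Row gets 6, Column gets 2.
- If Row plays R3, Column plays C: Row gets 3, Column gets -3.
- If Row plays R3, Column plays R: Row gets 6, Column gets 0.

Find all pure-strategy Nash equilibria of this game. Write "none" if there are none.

(R1, L): Row can switch to R2 (-7 → 3). Not NE.
(R1, C): Row gets 5, best alternative 4; Column gets 2, best alternative -2. No profitable deviation — NE.
(R1, R): Row can switch to R2 (-4 → 7). Not NE.
(R2, L): Row can switch to R3 (3 → 6). Not NE.
(R2, C): Row can switch to R1 (4 → 5). Not NE.
(R2, R): Row gets 7, best alternative 6; Column gets 2, best alternative -4. No profitable deviation — NE.
(R3, L): Row gets 6, best alternative 3; Column gets 2, best alternative 0. No profitable deviation — NE.
(R3, C): Row can switch to R1 (3 → 5). Not NE.
(R3, R): Row can switch to R2 (6 → 7). Not NE.

(R1, C) and (R2, R) and (R3, L)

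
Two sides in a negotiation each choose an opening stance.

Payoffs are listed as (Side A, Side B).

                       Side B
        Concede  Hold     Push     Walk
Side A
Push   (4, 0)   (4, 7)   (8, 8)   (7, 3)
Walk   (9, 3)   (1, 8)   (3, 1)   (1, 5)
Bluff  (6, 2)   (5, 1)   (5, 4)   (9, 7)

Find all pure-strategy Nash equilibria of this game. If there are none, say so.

(Push, Concede): Side A can switch to Walk (4 → 9). Not NE.
(Push, Hold): Side A can switch to Bluff (4 → 5). Not NE.
(Push, Push): Side A gets 8, best alternative 5; Side B gets 8, best alternative 7. No profitable deviation — NE.
(Push, Walk): Side A can switch to Bluff (7 → 9). Not NE.
(Walk, Concede): Side B can switch to Hold (3 → 8). Not NE.
(Walk, Hold): Side A can switch to Push (1 → 4). Not NE.
(Walk, Push): Side A can switch to Push (3 → 8). Not NE.
(Walk, Walk): Side A can switch to Push (1 → 7). Not NE.
(Bluff, Concede): Side A can switch to Walk (6 → 9). Not NE.
(Bluff, Hold): Side B can switch to Concede (1 → 2). Not NE.
(Bluff, Push): Side A can switch to Push (5 → 8). Not NE.
(Bluff, Walk): Side A gets 9, best alternative 7; Side B gets 7, best alternative 4. No profitable deviation — NE.

Pure-strategy Nash equilibria: (Push, Push) and (Bluff, Walk)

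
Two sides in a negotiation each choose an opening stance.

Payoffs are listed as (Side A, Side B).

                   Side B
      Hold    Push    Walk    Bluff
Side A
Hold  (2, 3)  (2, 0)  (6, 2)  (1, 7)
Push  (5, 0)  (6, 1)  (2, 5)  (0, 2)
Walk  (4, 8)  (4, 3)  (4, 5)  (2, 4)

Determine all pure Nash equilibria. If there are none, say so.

This game has no pure Nash equilibrium.

Mark each player's best response to every combination of opponents' strategies; a profile where every player is best-responding is a pure Nash equilibrium.
Side A against Hold: payoffs 2, 5, 4 → best response Push.
Side A against Push: payoffs 2, 6, 4 → best response Push.
Side A against Walk: payoffs 6, 2, 4 → best response Hold.
Side A against Bluff: payoffs 1, 0, 2 → best response Walk.
Side B against Hold: payoffs 3, 0, 2, 7 → best response Bluff.
Side B against Push: payoffs 0, 1, 5, 2 → best response Walk.
Side B against Walk: payoffs 8, 3, 5, 4 → best response Hold.
No profile is a mutual best response for all players.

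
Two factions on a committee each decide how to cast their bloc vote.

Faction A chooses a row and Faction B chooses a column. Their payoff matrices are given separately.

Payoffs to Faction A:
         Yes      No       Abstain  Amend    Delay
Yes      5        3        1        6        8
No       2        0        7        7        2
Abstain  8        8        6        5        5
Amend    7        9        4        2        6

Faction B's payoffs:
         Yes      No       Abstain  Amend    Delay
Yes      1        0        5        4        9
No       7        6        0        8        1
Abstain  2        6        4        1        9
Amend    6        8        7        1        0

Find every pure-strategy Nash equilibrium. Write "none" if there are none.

For each strategy profile, look for a profitable unilateral deviation.
(Yes, Yes): Faction A can switch to Abstain (5 → 8). Not NE.
(Yes, No): Faction A can switch to Abstain (3 → 8). Not NE.
(Yes, Abstain): Faction A can switch to No (1 → 7). Not NE.
(Yes, Amend): Faction A can switch to No (6 → 7). Not NE.
(Yes, Delay): Faction A gets 8, best alternative 6; Faction B gets 9, best alternative 5. No profitable deviation — NE.
(No, Yes): Faction A can switch to Yes (2 → 5). Not NE.
(No, No): Faction A can switch to Yes (0 → 3). Not NE.
(No, Abstain): Faction B can switch to Yes (0 → 7). Not NE.
(No, Amend): Faction A gets 7, best alternative 6; Faction B gets 8, best alternative 7. No profitable deviation — NE.
(No, Delay): Faction A can switch to Yes (2 → 8). Not NE.
(Amend, No): Faction A gets 9, best alternative 8; Faction B gets 8, best alternative 7. No profitable deviation — NE.
(The remaining 9 profiles each have a profitable deviation by the same check.)

Pure-strategy Nash equilibria: (Yes, Delay) and (No, Amend) and (Amend, No)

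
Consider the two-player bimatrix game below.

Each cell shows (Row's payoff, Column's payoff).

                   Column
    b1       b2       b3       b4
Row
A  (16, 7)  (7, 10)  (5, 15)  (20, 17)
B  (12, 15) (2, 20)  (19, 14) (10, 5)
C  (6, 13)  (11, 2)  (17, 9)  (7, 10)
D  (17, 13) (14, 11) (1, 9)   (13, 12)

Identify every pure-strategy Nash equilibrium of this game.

Pure-strategy Nash equilibria: (A, b4); (D, b1)

Row against b1: payoffs 16, 12, 6, 17 → best response D.
Row against b2: payoffs 7, 2, 11, 14 → best response D.
Row against b3: payoffs 5, 19, 17, 1 → best response B.
Row against b4: payoffs 20, 10, 7, 13 → best response A.
Column against A: payoffs 7, 10, 15, 17 → best response b4.
Column against B: payoffs 15, 20, 14, 5 → best response b2.
Column against C: payoffs 13, 2, 9, 10 → best response b1.
Column against D: payoffs 13, 11, 9, 12 → best response b1.
Mutual best responses: (A, b4); (D, b1).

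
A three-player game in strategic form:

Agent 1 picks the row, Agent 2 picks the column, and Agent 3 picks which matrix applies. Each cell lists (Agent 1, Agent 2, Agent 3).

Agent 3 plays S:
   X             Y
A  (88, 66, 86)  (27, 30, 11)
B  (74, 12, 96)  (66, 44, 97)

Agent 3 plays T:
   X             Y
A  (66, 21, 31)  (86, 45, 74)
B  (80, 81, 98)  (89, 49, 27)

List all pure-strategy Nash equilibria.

(A, X, S); (B, X, T); (B, Y, S)

Agent 1 against (X, S): payoffs 88, 74 → best response A.
Agent 1 against (X, T): payoffs 66, 80 → best response B.
Agent 1 against (Y, S): payoffs 27, 66 → best response B.
Agent 1 against (Y, T): payoffs 86, 89 → best response B.
Agent 2 against (A, S): payoffs 66, 30 → best response X.
Agent 2 against (A, T): payoffs 21, 45 → best response Y.
Agent 2 against (B, S): payoffs 12, 44 → best response Y.
Agent 2 against (B, T): payoffs 81, 49 → best response X.
Agent 3 against (A, X): payoffs 86, 31 → best response S.
Agent 3 against (A, Y): payoffs 11, 74 → best response T.
Agent 3 against (B, X): payoffs 96, 98 → best response T.
Agent 3 against (B, Y): payoffs 97, 27 → best response S.
Mutual best responses: (A, X, S); (B, X, T); (B, Y, S).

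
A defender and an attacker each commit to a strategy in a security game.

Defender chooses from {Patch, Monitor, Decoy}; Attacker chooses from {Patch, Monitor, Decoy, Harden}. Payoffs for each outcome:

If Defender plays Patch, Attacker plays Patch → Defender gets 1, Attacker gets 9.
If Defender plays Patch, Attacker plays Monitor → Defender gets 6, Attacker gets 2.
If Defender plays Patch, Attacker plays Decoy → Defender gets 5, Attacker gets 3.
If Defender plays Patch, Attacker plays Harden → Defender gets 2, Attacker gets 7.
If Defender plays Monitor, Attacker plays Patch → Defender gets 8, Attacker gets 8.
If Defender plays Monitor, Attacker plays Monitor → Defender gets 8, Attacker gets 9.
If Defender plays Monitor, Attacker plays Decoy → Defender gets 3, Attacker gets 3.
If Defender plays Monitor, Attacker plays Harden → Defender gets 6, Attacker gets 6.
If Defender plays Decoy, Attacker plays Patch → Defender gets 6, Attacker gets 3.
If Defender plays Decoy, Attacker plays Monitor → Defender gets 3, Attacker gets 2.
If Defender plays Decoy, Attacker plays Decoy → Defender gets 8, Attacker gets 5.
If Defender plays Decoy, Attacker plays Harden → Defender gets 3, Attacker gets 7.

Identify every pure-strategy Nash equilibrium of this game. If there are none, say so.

The unique pure-strategy Nash equilibrium is (Monitor, Monitor).

(Patch, Patch): Defender can switch to Monitor (1 → 8). Not NE.
(Patch, Monitor): Defender can switch to Monitor (6 → 8). Not NE.
(Patch, Decoy): Defender can switch to Decoy (5 → 8). Not NE.
(Patch, Harden): Defender can switch to Monitor (2 → 6). Not NE.
(Monitor, Patch): Attacker can switch to Monitor (8 → 9). Not NE.
(Monitor, Monitor): Defender gets 8, best alternative 6; Attacker gets 9, best alternative 8. No profitable deviation — NE.
(Monitor, Decoy): Defender can switch to Patch (3 → 5). Not NE.
(The remaining 5 profiles each have a profitable deviation by the same check.)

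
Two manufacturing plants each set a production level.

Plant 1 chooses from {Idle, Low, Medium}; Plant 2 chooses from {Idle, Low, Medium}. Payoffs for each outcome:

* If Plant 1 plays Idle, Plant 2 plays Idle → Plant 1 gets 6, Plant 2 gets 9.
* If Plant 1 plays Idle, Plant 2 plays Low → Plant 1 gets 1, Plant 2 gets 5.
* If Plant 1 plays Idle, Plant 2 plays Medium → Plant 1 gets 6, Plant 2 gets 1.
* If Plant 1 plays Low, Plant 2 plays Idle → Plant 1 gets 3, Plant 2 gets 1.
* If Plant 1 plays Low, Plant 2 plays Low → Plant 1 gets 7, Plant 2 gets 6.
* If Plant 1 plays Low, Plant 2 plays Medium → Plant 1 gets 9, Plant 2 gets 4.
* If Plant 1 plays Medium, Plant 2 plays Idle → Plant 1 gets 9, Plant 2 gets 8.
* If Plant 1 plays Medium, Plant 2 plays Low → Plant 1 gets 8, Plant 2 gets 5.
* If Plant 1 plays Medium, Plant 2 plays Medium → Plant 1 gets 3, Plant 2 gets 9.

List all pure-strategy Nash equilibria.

Plant 1 against Idle: payoffs 6, 3, 9 → best response Medium.
Plant 1 against Low: payoffs 1, 7, 8 → best response Medium.
Plant 1 against Medium: payoffs 6, 9, 3 → best response Low.
Plant 2 against Idle: payoffs 9, 5, 1 → best response Idle.
Plant 2 against Low: payoffs 1, 6, 4 → best response Low.
Plant 2 against Medium: payoffs 8, 5, 9 → best response Medium.
No profile is a mutual best response for all players.

No pure-strategy Nash equilibrium.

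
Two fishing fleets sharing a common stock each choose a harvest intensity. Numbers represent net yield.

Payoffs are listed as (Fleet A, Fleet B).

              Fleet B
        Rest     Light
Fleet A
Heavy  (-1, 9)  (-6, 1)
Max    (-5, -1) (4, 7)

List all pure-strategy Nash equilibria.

Fleet A against Rest: payoffs -1, -5 → best response Heavy.
Fleet A against Light: payoffs -6, 4 → best response Max.
Fleet B against Heavy: payoffs 9, 1 → best response Rest.
Fleet B against Max: payoffs -1, 7 → best response Light.
Mutual best responses: (Heavy, Rest); (Max, Light).

The pure Nash equilibria are (Heavy, Rest), (Max, Light).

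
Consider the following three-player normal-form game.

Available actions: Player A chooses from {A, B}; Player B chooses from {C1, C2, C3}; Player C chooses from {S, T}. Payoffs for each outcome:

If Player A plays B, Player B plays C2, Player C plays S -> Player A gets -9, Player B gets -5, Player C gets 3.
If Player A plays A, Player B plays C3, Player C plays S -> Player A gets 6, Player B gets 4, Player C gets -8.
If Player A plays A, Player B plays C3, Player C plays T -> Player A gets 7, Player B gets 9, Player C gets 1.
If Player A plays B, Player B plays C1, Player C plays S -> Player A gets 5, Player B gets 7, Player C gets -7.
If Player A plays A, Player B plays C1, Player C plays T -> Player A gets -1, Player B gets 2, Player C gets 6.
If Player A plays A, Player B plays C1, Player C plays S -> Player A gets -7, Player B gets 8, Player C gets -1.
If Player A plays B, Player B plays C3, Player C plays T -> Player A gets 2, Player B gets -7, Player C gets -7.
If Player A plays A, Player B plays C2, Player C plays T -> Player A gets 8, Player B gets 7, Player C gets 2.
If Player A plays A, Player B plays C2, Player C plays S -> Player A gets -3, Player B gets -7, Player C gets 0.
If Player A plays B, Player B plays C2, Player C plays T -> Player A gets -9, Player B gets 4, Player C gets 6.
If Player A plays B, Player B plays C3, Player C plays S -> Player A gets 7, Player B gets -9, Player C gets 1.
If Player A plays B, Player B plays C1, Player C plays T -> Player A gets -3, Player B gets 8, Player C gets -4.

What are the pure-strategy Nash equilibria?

Player A against (C1, S): payoffs -7, 5 → best response B.
Player A against (C1, T): payoffs -1, -3 → best response A.
Player A against (C2, S): payoffs -3, -9 → best response A.
Player A against (C2, T): payoffs 8, -9 → best response A.
Player A against (C3, S): payoffs 6, 7 → best response B.
Player A against (C3, T): payoffs 7, 2 → best response A.
Player B against (A, S): payoffs 8, -7, 4 → best response C1.
Player B against (A, T): payoffs 2, 7, 9 → best response C3.
Player B against (B, S): payoffs 7, -5, -9 → best response C1.
Player B against (B, T): payoffs 8, 4, -7 → best response C1.
Player C against (A, C1): payoffs -1, 6 → best response T.
Player C against (A, C2): payoffs 0, 2 → best response T.
Player C against (A, C3): payoffs -8, 1 → best response T.
Player C against (B, C1): payoffs -7, -4 → best response T.
Player C against (B, C2): payoffs 3, 6 → best response T.
Player C against (B, C3): payoffs 1, -7 → best response S.
Mutual best responses: (A, C3, T).

Pure NE: (A, C3, T)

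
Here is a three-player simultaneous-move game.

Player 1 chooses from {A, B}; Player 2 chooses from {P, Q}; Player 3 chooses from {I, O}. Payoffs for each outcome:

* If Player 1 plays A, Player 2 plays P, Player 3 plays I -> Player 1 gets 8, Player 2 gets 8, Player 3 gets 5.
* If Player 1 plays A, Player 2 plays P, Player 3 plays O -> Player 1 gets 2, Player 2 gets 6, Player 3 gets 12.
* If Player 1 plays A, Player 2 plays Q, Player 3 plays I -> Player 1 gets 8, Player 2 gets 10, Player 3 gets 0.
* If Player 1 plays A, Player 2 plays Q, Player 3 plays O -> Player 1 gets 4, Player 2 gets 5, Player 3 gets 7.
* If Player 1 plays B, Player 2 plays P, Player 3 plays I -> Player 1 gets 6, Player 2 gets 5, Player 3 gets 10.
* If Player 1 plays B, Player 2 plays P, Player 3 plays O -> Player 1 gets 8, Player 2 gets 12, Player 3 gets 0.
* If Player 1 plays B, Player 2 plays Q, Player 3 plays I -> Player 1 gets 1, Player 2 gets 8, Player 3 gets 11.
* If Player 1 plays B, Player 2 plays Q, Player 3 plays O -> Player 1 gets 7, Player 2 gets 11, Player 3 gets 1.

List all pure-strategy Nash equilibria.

(A, P, I): Player 2 can switch to Q (8 → 10). Not NE.
(A, P, O): Player 1 can switch to B (2 → 8). Not NE.
(A, Q, I): Player 3 can switch to O (0 → 7). Not NE.
(A, Q, O): Player 1 can switch to B (4 → 7). Not NE.
(B, P, I): Player 1 can switch to A (6 → 8). Not NE.
(B, P, O): Player 3 can switch to I (0 → 10). Not NE.
(B, Q, I): Player 1 can switch to A (1 → 8). Not NE.
(B, Q, O): Player 2 can switch to P (11 → 12). Not NE.

There is no pure-strategy Nash equilibrium.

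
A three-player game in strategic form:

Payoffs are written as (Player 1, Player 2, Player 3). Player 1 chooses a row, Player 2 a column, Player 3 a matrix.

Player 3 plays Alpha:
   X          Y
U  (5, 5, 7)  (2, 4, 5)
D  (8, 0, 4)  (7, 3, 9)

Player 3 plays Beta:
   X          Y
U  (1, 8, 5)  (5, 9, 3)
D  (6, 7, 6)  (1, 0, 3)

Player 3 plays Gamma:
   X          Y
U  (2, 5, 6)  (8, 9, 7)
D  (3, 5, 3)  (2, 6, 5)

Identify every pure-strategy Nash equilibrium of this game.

(U, X, Alpha): Player 1 can switch to D (5 → 8). Not NE.
(U, X, Beta): Player 1 can switch to D (1 → 6). Not NE.
(U, X, Gamma): Player 1 can switch to D (2 → 3). Not NE.
(U, Y, Alpha): Player 1 can switch to D (2 → 7). Not NE.
(U, Y, Beta): Player 3 can switch to Alpha (3 → 5). Not NE.
(U, Y, Gamma): Player 1 gets 8, best alternative 2; Player 2 gets 9, best alternative 5; Player 3 gets 7, best alternative 5. No profitable deviation — NE.
(D, X, Alpha): Player 2 can switch to Y (0 → 3). Not NE.
(D, X, Beta): Player 1 gets 6, best alternative 1; Player 2 gets 7, best alternative 0; Player 3 gets 6, best alternative 4. No profitable deviation — NE.
(D, Y, Alpha): Player 1 gets 7, best alternative 2; Player 2 gets 3, best alternative 0; Player 3 gets 9, best alternative 5. No profitable deviation — NE.
(The remaining 3 profiles each have a profitable deviation by the same check.)

(U, Y, Gamma); (D, X, Beta); (D, Y, Alpha)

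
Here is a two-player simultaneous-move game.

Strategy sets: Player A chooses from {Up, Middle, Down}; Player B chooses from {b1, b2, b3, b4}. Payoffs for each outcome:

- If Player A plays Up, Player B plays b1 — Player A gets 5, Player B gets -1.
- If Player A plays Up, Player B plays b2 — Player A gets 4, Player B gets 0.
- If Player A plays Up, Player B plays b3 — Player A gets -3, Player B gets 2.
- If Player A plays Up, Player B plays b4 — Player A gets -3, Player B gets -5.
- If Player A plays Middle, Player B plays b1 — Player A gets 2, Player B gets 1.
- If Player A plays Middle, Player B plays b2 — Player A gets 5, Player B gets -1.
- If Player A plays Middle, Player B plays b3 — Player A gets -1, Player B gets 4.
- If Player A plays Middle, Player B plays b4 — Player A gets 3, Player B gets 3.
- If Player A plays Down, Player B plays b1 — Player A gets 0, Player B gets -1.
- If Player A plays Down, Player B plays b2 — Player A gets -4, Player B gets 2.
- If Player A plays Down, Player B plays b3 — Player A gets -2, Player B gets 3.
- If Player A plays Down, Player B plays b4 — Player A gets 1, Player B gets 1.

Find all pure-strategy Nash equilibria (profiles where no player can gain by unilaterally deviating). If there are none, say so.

The unique pure-strategy Nash equilibrium is (Middle, b3).

Player A against b1: payoffs 5, 2, 0 → best response Up.
Player A against b2: payoffs 4, 5, -4 → best response Middle.
Player A against b3: payoffs -3, -1, -2 → best response Middle.
Player A against b4: payoffs -3, 3, 1 → best response Middle.
Player B against Up: payoffs -1, 0, 2, -5 → best response b3.
Player B against Middle: payoffs 1, -1, 4, 3 → best response b3.
Player B against Down: payoffs -1, 2, 3, 1 → best response b3.
Mutual best responses: (Middle, b3).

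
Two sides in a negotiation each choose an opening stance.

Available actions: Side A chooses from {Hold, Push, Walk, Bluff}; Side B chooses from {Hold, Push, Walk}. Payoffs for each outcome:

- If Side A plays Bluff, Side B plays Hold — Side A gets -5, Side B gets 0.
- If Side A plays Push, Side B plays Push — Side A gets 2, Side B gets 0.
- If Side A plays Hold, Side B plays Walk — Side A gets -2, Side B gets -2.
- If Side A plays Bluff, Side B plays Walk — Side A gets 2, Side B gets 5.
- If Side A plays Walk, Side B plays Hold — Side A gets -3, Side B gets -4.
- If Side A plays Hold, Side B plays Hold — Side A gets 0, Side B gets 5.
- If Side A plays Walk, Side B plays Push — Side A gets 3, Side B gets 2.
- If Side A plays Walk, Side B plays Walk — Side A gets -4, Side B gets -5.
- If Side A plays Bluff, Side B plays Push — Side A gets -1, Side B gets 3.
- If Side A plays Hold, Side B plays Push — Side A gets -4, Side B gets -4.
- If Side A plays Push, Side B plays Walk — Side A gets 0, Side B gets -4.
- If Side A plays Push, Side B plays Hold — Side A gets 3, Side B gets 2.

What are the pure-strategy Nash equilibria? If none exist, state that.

Mark each player's best response to every combination of opponents' strategies; a profile where every player is best-responding is a pure Nash equilibrium.
Side A against Hold: payoffs 0, 3, -3, -5 → best response Push.
Side A against Push: payoffs -4, 2, 3, -1 → best response Walk.
Side A against Walk: payoffs -2, 0, -4, 2 → best response Bluff.
Side B against Hold: payoffs 5, -4, -2 → best response Hold.
Side B against Push: payoffs 2, 0, -4 → best response Hold.
Side B against Walk: payoffs -4, 2, -5 → best response Push.
Side B against Bluff: payoffs 0, 3, 5 → best response Walk.
Mutual best responses: (Push, Hold); (Walk, Push); (Bluff, Walk).

(Push, Hold), (Walk, Push), (Bluff, Walk)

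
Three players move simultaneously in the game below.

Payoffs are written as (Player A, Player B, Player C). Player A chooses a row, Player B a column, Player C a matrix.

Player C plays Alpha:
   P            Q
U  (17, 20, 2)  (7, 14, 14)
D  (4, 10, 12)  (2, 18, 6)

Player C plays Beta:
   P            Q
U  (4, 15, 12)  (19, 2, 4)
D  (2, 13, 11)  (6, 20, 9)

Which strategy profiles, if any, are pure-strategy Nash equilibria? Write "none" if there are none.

Player A against (P, Alpha): payoffs 17, 4 → best response U.
Player A against (P, Beta): payoffs 4, 2 → best response U.
Player A against (Q, Alpha): payoffs 7, 2 → best response U.
Player A against (Q, Beta): payoffs 19, 6 → best response U.
Player B against (U, Alpha): payoffs 20, 14 → best response P.
Player B against (U, Beta): payoffs 15, 2 → best response P.
Player B against (D, Alpha): payoffs 10, 18 → best response Q.
Player B against (D, Beta): payoffs 13, 20 → best response Q.
Player C against (U, P): payoffs 2, 12 → best response Beta.
Player C against (U, Q): payoffs 14, 4 → best response Alpha.
Player C against (D, P): payoffs 12, 11 → best response Alpha.
Player C against (D, Q): payoffs 6, 9 → best response Beta.
Mutual best responses: (U, P, Beta).

The unique pure-strategy Nash equilibrium is (U, P, Beta).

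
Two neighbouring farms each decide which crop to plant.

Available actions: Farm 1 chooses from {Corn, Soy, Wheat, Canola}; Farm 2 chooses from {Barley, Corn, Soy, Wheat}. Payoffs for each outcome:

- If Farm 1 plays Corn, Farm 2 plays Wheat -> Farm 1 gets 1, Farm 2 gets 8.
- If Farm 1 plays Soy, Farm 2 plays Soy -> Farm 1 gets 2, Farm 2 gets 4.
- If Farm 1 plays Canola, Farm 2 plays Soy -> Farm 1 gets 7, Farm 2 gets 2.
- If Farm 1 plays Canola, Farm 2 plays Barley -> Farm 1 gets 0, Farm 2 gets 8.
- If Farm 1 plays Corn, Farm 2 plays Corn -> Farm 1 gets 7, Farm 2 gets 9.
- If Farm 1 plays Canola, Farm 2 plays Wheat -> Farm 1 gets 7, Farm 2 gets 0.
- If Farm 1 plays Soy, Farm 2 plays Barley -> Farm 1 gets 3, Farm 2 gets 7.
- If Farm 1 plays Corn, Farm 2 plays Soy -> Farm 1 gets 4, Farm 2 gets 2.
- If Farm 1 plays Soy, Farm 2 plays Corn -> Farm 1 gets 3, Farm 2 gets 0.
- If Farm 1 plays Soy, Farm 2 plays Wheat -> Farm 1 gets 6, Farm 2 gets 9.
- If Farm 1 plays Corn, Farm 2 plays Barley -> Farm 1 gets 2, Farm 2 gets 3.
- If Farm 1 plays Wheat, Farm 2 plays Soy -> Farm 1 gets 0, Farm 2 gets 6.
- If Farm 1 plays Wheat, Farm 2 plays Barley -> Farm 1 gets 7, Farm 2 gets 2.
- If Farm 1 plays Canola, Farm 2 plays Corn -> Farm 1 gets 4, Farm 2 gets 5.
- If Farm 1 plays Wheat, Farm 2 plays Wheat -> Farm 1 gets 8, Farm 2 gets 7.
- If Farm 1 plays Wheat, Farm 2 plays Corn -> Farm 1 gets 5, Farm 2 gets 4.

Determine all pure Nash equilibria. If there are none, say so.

(Corn, Corn), (Wheat, Wheat)

Farm 1 against Barley: payoffs 2, 3, 7, 0 → best response Wheat.
Farm 1 against Corn: payoffs 7, 3, 5, 4 → best response Corn.
Farm 1 against Soy: payoffs 4, 2, 0, 7 → best response Canola.
Farm 1 against Wheat: payoffs 1, 6, 8, 7 → best response Wheat.
Farm 2 against Corn: payoffs 3, 9, 2, 8 → best response Corn.
Farm 2 against Soy: payoffs 7, 0, 4, 9 → best response Wheat.
Farm 2 against Wheat: payoffs 2, 4, 6, 7 → best response Wheat.
Farm 2 against Canola: payoffs 8, 5, 2, 0 → best response Barley.
Mutual best responses: (Corn, Corn); (Wheat, Wheat).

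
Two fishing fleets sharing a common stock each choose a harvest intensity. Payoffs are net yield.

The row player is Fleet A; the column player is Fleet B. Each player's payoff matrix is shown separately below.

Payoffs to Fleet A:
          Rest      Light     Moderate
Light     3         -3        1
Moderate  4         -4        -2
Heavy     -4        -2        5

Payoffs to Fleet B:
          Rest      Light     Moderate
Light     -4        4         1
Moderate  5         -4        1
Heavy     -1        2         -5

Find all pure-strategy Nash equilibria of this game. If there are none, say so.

Mark each player's best response to every combination of opponents' strategies; a profile where every player is best-responding is a pure Nash equilibrium.
Fleet A against Rest: payoffs 3, 4, -4 → best response Moderate.
Fleet A against Light: payoffs -3, -4, -2 → best response Heavy.
Fleet A against Moderate: payoffs 1, -2, 5 → best response Heavy.
Fleet B against Light: payoffs -4, 4, 1 → best response Light.
Fleet B against Moderate: payoffs 5, -4, 1 → best response Rest.
Fleet B against Heavy: payoffs -1, 2, -5 → best response Light.
Mutual best responses: (Moderate, Rest); (Heavy, Light).

The pure Nash equilibria are (Moderate, Rest) and (Heavy, Light).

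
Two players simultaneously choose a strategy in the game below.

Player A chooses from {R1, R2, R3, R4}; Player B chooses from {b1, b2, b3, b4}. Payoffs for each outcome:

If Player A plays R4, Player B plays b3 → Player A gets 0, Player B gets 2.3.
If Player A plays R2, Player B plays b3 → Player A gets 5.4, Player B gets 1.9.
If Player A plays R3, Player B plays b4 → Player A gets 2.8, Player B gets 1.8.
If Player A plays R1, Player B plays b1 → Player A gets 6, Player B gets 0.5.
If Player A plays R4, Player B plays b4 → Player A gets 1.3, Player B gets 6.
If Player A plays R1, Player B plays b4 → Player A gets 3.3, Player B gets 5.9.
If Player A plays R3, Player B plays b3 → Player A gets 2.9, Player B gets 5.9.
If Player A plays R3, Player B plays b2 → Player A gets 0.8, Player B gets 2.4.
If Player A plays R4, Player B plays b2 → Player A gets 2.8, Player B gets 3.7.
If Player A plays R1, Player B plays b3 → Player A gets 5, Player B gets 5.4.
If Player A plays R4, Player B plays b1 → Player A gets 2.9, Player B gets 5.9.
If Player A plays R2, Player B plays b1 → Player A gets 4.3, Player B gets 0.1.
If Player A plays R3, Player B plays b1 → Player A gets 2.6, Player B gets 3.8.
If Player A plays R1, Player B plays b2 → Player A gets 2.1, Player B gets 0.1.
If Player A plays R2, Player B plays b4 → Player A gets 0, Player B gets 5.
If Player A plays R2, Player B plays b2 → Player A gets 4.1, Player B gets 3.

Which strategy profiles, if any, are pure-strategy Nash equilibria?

Check each profile: it is a Nash equilibrium iff no player can strictly gain by switching unilaterally.
(R1, b1): Player B can switch to b3 (0.5 → 5.4). Not NE.
(R1, b2): Player A can switch to R2 (2.1 → 4.1). Not NE.
(R1, b3): Player A can switch to R2 (5 → 5.4). Not NE.
(R1, b4): Player A gets 3.3, best alternative 2.8; Player B gets 5.9, best alternative 5.4. No profitable deviation — NE.
(R2, b1): Player A can switch to R1 (4.3 → 6). Not NE.
(R2, b2): Player B can switch to b4 (3 → 5). Not NE.
(R2, b3): Player B can switch to b2 (1.9 → 3). Not NE.
(R2, b4): Player A can switch to R1 (0 → 3.3). Not NE.
(R3, b1): Player A can switch to R1 (2.6 → 6). Not NE.
(The remaining 7 profiles each have a profitable deviation by the same check.)

The unique pure-strategy Nash equilibrium is (R1, b4).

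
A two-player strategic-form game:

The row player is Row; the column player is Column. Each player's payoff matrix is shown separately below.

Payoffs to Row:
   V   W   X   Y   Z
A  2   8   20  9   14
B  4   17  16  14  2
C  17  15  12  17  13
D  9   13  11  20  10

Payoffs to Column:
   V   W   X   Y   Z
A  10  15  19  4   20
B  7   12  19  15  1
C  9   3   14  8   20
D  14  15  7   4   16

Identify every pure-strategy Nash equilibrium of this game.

Pure NE: (A, Z)

Mark each player's best response to every combination of opponents' strategies; a profile where every player is best-responding is a pure Nash equilibrium.
Row against V: payoffs 2, 4, 17, 9 → best response C.
Row against W: payoffs 8, 17, 15, 13 → best response B.
Row against X: payoffs 20, 16, 12, 11 → best response A.
Row against Y: payoffs 9, 14, 17, 20 → best response D.
Row against Z: payoffs 14, 2, 13, 10 → best response A.
Column against A: payoffs 10, 15, 19, 4, 20 → best response Z.
Column against B: payoffs 7, 12, 19, 15, 1 → best response X.
Column against C: payoffs 9, 3, 14, 8, 20 → best response Z.
Column against D: payoffs 14, 15, 7, 4, 16 → best response Z.
Mutual best responses: (A, Z).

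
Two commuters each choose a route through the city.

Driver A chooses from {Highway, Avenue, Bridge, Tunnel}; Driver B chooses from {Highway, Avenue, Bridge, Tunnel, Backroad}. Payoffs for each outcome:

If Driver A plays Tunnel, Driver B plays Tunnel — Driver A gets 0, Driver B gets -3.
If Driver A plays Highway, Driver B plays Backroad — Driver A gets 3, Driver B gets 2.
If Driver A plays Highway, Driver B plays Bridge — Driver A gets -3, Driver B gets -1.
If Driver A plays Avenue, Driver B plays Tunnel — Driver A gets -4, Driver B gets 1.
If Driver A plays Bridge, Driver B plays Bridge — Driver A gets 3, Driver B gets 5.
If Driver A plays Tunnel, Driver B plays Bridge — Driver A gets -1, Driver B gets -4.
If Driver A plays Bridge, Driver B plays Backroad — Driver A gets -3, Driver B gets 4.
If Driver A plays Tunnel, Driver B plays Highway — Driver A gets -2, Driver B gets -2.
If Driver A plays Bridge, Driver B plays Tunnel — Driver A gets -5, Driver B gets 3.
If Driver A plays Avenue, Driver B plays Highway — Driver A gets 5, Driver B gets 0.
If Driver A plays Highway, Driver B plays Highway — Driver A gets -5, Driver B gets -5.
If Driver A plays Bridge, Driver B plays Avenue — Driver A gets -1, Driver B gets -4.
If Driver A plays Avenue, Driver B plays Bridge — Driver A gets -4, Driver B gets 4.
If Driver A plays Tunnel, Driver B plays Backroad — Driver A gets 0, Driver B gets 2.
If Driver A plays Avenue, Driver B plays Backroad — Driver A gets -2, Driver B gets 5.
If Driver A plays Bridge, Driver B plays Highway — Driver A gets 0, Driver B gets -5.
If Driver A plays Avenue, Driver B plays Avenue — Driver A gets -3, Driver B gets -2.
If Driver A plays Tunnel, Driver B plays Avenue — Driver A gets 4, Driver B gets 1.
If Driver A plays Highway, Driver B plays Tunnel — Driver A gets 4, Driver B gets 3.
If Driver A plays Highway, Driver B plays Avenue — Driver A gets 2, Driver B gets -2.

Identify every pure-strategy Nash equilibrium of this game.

(Highway, Tunnel), (Bridge, Bridge)

Driver A against Highway: payoffs -5, 5, 0, -2 → best response Avenue.
Driver A against Avenue: payoffs 2, -3, -1, 4 → best response Tunnel.
Driver A against Bridge: payoffs -3, -4, 3, -1 → best response Bridge.
Driver A against Tunnel: payoffs 4, -4, -5, 0 → best response Highway.
Driver A against Backroad: payoffs 3, -2, -3, 0 → best response Highway.
Driver B against Highway: payoffs -5, -2, -1, 3, 2 → best response Tunnel.
Driver B against Avenue: payoffs 0, -2, 4, 1, 5 → best response Backroad.
Driver B against Bridge: payoffs -5, -4, 5, 3, 4 → best response Bridge.
Driver B against Tunnel: payoffs -2, 1, -4, -3, 2 → best response Backroad.
Mutual best responses: (Highway, Tunnel); (Bridge, Bridge).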